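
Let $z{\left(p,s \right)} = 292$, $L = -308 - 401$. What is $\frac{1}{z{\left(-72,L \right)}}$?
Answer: $\frac{1}{292} \approx 0.0034247$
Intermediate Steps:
$L = -709$
$\frac{1}{z{\left(-72,L \right)}} = \frac{1}{292}$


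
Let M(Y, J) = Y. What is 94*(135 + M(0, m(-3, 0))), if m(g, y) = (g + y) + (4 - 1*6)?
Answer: 12690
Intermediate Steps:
m(g, y) = -2 + g + y (m(g, y) = (g + y) + (4 - 6) = (g + y) - 2 = -2 + g + y)
94*(135 + M(0, m(-3, 0))) = 94*(135 + 0) = 94*135 = 12690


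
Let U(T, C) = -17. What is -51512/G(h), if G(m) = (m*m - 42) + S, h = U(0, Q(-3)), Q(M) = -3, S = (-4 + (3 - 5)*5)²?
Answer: -51512/443 ≈ -116.28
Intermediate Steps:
S = 196 (S = (-4 - 2*5)² = (-4 - 10)² = (-14)² = 196)
h = -17
G(m) = 154 + m² (G(m) = (m*m - 42) + 196 = (m² - 42) + 196 = (-42 + m²) + 196 = 154 + m²)
-51512/G(h) = -51512/(154 + (-17)²) = -51512/(154 + 289) = -51512/443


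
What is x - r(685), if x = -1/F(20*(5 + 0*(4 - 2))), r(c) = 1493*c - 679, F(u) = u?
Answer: -102202601/100 ≈ -1.0220e+6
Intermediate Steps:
r(c) = -679 + 1493*c
x = -1/100 (x = -1/(20*(5 + 0*(4 - 2))) = -1/(20*(5 + 0*2)) = -1/(20*(5 + 0)) = -1/(20*5) = -1/100 ≈ -0.010000)
x - r(685) = -1/100 - (-679 + 1493*685) = -1/100 - (-679 + 1022705) = -1/100 - 1*1022026 = -1/100 - 1022026 = -102202601/100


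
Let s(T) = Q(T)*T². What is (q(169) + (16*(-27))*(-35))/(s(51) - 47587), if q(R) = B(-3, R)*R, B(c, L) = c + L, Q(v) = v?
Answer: 21587/42532 ≈ 0.50755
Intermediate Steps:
B(c, L) = L + c
q(R) = R*(-3 + R) (q(R) = (R - 3)*R = (-3 + R)*R = R*(-3 + R))
s(T) = T³ (s(T) = T*T² = T³)
(q(169) + (16*(-27))*(-35))/(s(51) - 47587) = (169*(-3 + 169) + (16*(-27))*(-35))/(51³ - 47587) = (169*166 - 432*(-35))/(132651 - 47587) = (28054 + 15120)/85064 = 43174*(1/85064) = 21587/42532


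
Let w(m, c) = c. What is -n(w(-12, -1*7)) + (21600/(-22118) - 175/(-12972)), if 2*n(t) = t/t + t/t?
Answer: -281619623/143457348 ≈ -1.9631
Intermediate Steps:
n(t) = 1 (n(t) = (t/t + t/t)/2 = (1 + 1)/2 = (½)*2 = 1)
-n(w(-12, -1*7)) + (21600/(-22118) - 175/(-12972)) = -1*1 + (21600/(-22118) - 175/(-12972)) = -1 + (21600*(-1/22118) - 175*(-1/12972)) = -1 + (-10800/11059 + 175/12972) = -1 - 138162275/143457348 = -281619623/143457348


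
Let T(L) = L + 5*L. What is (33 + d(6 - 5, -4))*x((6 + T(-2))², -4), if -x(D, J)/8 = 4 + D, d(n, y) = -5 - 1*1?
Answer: -8640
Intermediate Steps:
d(n, y) = -6 (d(n, y) = -5 - 1 = -6)
T(L) = 6*L
x(D, J) = -32 - 8*D (x(D, J) = -8*(4 + D) = -32 - 8*D)
(33 + d(6 - 5, -4))*x((6 + T(-2))², -4) = (33 - 6)*(-32 - 8*(6 + 6*(-2))²) = 27*(-32 - 8*(6 - 12)²) = 27*(-32 - 8*(-6)²) = 27*(-32 - 8*36) = 27*(-32 - 288) = 27*(-320) = -8640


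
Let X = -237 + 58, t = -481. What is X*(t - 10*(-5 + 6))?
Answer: 87889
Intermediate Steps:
X = -179
X*(t - 10*(-5 + 6)) = -179*(-481 - 10*(-5 + 6)) = -179*(-481 - 10*1) = -179*(-481 - 10) = -179*(-491) = 87889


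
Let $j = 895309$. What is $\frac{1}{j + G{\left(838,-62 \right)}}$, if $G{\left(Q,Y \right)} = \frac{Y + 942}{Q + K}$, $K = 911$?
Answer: $\frac{159}{142354211} \approx 1.1169 \cdot 10^{-6}$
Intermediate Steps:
$G{\left(Q,Y \right)} = \frac{942 + Y}{911 + Q}$ ($G{\left(Q,Y \right)} = \frac{Y + 942}{Q + 911} = \frac{942 + Y}{911 + Q}$)
$\frac{1}{j + G{\left(838,-62 \right)}} = \frac{1}{895309 + \frac{942 - 62}{911 + 838}} = \frac{1}{895309 + \frac{1}{1749} \cdot 880} = \frac{1}{895309 + \frac{80}{159}} = \frac{1}{\frac{142354211}{159}} = \frac{159}{142354211}$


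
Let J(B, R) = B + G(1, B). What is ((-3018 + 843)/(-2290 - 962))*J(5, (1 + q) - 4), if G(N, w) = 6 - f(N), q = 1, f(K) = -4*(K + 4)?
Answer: 22475/1084 ≈ 20.733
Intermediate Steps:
f(K) = -16 - 4*K (f(K) = -4*(4 + K) = -16 - 4*K)
G(N, w) = 22 + 4*N (G(N, w) = 6 - (-16 - 4*N) = 6 + (16 + 4*N) = 22 + 4*N)
J(B, R) = 26 + B (J(B, R) = B + (22 + 4*1) = B + (22 + 4) = B + 26 = 26 + B)
((-3018 + 843)/(-2290 - 962))*J(5, (1 + q) - 4) = ((-3018 + 843)/(-2290 - 962))*(26 + 5) = -2175/(-3252)*31 = -2175*(-1/3252)*31 = (725/1084)*31 = 22475/1084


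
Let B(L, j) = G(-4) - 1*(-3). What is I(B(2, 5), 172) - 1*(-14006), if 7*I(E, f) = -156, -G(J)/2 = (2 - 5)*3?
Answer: 97886/7 ≈ 13984.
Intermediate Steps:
G(J) = 18 (G(J) = -2*(2 - 5)*3 = -(-6)*3 = -2*(-9) = 18)
B(L, j) = 21 (B(L, j) = 18 - 1*(-3) = 18 + 3 = 21)
I(E, f) = -156/7 (I(E, f) = (⅐)*(-156) = -156/7)
I(B(2, 5), 172) - 1*(-14006) = -156/7 - 1*(-14006) = -156/7 + 14006 = 97886/7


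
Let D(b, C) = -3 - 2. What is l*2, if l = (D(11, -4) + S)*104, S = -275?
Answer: -58240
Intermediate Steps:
D(b, C) = -5
l = -29120 (l = (-5 - 275)*104 = -280*104 = -29120)
l*2 = -29120*2 = -58240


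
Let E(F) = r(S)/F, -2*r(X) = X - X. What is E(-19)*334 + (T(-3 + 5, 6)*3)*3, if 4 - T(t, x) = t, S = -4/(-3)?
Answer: 18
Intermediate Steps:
S = 4/3 (S = -4*(-1/3) = 4/3 ≈ 1.3333)
T(t, x) = 4 - t
r(X) = 0 (r(X) = -(X - X)/2 = -1/2*0 = 0)
E(F) = 0 (E(F) = 0/F = 0)
E(-19)*334 + (T(-3 + 5, 6)*3)*3 = 0*334 + ((4 - (-3 + 5))*3)*3 = 0 + ((4 - 1*2)*3)*3 = 0 + ((4 - 2)*3)*3 = 0 + (2*3)*3 = 0 + 6*3 = 0 + 18 = 18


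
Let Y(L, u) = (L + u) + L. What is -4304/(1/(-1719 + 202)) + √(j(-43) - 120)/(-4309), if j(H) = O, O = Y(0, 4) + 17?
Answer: 6529168 - 3*I*√11/4309 ≈ 6.5292e+6 - 0.0023091*I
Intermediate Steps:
Y(L, u) = u + 2*L
O = 21 (O = (4 + 2*0) + 17 = (4 + 0) + 17 = 4 + 17 = 21)
j(H) = 21
-4304/(1/(-1719 + 202)) + √(j(-43) - 120)/(-4309) = -4304/(1/(-1719 + 202)) + √(21 - 120)/(-4309) = -4304/(1/(-1517)) + √(-99)*(-1/4309) = -4304/(-1/1517) + (3*I*√11)*(-1/4309) = -4304*(-1517) - 3*I*√11/4309 = 6529168 - 3*I*√11/4309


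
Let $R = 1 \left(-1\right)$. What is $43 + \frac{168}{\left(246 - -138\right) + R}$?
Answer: $\frac{16637}{383} \approx 43.439$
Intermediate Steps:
$R = -1$
$43 + \frac{168}{\left(246 - -138\right) + R} = 43 + \frac{168}{\left(246 - -138\right) - 1} = 43 + \frac{168}{\left(246 + 138\right) - 1} = 43 + \frac{168}{384 - 1} = 43 + \frac{168}{383} = \frac{16637}{383}$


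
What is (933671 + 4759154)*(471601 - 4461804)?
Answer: -22715527393475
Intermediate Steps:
(933671 + 4759154)*(471601 - 4461804) = 5692825*(-3990203) = -22715527393475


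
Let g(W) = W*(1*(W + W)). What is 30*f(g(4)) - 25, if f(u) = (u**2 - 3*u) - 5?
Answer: 27665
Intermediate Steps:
g(W) = 2*W**2 (g(W) = W*(1*(2*W)) = W*(2*W) = 2*W**2)
f(u) = -5 + u**2 - 3*u
30*f(g(4)) - 25 = 30*(-5 + (2*4**2)**2 - 6*4**2) - 25 = 30*(-5 + (2*16)**2 - 6*16) - 25 = 30*(-5 + 32**2 - 3*32) - 25 = 30*(-5 + 1024 - 96) - 25 = 30*923 - 25 = 27690 - 25 = 27665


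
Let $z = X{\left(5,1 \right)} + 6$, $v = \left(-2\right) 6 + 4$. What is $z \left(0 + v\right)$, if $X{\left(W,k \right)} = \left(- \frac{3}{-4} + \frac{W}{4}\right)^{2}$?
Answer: $-80$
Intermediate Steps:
$X{\left(W,k \right)} = \left(\frac{3}{4} + \frac{W}{4}\right)^{2}$ ($X{\left(W,k \right)} = \left(\left(-3\right) \left(- \frac{1}{4}\right) + W \frac{1}{4}\right)^{2} = \left(\frac{3}{4} + \frac{W}{4}\right)^{2}$)
$v = -8$ ($v = -12 + 4 = -8$)
$z = 10$ ($z = \frac{\left(3 + 5\right)^{2}}{16} + 6 = \frac{8^{2}}{16} + 6 = \frac{1}{16} \cdot 64 + 6 = 4 + 6 = 10$)
$z \left(0 + v\right) = 10 \left(0 - 8\right) = 10 \left(-8\right) = -80$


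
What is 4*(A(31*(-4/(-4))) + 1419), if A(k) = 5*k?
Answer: 6296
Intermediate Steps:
4*(A(31*(-4/(-4))) + 1419) = 4*(5*(31*(-4/(-4))) + 1419) = 4*(5*(31*(-4*(-¼))) + 1419) = 4*(5*(31*1) + 1419) = 4*(5*31 + 1419) = 4*(155 + 1419) = 4*1574 = 6296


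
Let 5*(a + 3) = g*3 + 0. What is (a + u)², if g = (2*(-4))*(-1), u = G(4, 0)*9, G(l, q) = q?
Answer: 81/25 ≈ 3.2400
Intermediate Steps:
u = 0 (u = 0*9 = 0)
g = 8 (g = -8*(-1) = 8)
a = 9/5 (a = -3 + (8*3 + 0)/5 = -3 + (24 + 0)/5 = -3 + (⅕)*24 = -3 + 24/5 = 9/5 ≈ 1.8000)
(a + u)² = (9/5 + 0)² = (9/5)² = 81/25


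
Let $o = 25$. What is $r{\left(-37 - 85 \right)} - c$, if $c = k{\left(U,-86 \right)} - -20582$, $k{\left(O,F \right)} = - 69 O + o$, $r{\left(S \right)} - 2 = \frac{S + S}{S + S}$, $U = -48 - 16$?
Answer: $-25020$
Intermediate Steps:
$U = -64$ ($U = -48 - 16 = -64$)
$r{\left(S \right)} = 3$ ($r{\left(S \right)} = 2 + \frac{S + S}{S + S} = 2 + \frac{2 S}{2 S} = 2 + 2 S \frac{1}{2 S} = 2 + 1 = 3$)
$k{\left(O,F \right)} = 25 - 69 O$ ($k{\left(O,F \right)} = - 69 O + 25 = 25 - 69 O$)
$c = 25023$ ($c = \left(25 - -4416\right) - -20582 = \left(25 + 4416\right) + 20582 = 4441 + 20582 = 25023$)
$r{\left(-37 - 85 \right)} - c = 3 - 25023 = -25020$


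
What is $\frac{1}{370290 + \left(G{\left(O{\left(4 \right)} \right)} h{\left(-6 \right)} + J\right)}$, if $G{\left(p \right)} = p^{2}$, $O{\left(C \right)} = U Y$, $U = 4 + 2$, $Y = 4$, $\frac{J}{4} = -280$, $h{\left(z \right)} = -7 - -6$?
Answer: $\frac{1}{368594} \approx 2.713 \cdot 10^{-6}$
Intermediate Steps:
$h{\left(z \right)} = -1$ ($h{\left(z \right)} = -7 + 6 = -1$)
$J = -1120$ ($J = 4 \left(-280\right) = -1120$)
$U = 6$
$O{\left(C \right)} = 24$ ($O{\left(C \right)} = 6 \cdot 4 = 24$)
$\frac{1}{370290 + \left(G{\left(O{\left(4 \right)} \right)} h{\left(-6 \right)} + J\right)} = \frac{1}{370290 - \left(1120 - 24^{2} \left(-1\right)\right)} = \frac{1}{370290 + \left(576 \left(-1\right) - 1120\right)} = \frac{1}{370290 - 1696} = \frac{1}{368594}$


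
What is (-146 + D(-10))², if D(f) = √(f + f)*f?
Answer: 19316 + 5840*I*√5 ≈ 19316.0 + 13059.0*I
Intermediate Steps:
D(f) = √2*f^(3/2) (D(f) = √(2*f)*f = (√2*√f)*f = √2*f^(3/2))
(-146 + D(-10))² = (-146 + √2*(-10)^(3/2))² = (-146 + √2*(-10*I*√10))² = (-146 - 20*I*√5)²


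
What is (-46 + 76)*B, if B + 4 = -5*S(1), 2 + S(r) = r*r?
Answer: 30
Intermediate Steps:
S(r) = -2 + r**2 (S(r) = -2 + r*r = -2 + r**2)
B = 1 (B = -4 - 5*(-2 + 1**2) = -4 - 5*(-2 + 1) = -4 - 5*(-1) = -4 + 5 = 1)
(-46 + 76)*B = (-46 + 76)*1 = 30*1 = 30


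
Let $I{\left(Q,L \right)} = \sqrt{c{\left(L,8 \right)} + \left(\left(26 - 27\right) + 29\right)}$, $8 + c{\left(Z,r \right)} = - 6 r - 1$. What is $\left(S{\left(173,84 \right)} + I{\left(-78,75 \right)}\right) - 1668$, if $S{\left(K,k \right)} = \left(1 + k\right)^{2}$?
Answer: $5557 + i \sqrt{29} \approx 5557.0 + 5.3852 i$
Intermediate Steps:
$c{\left(Z,r \right)} = -9 - 6 r$ ($c{\left(Z,r \right)} = -8 - \left(1 + 6 r\right) = -9 - 6 r$)
$I{\left(Q,L \right)} = i \sqrt{29}$ ($I{\left(Q,L \right)} = \sqrt{\left(-9 - 48\right) + \left(\left(26 - 27\right) + 29\right)} = \sqrt{\left(-9 - 48\right) + \left(-1 + 29\right)} = \sqrt{-57 + 28} = \sqrt{-29} = i \sqrt{29}$)
$\left(S{\left(173,84 \right)} + I{\left(-78,75 \right)}\right) - 1668 = \left(\left(1 + 84\right)^{2} + i \sqrt{29}\right) - 1668 = \left(85^{2} + i \sqrt{29}\right) - 1668 = \left(7225 + i \sqrt{29}\right) - 1668 = 5557 + i \sqrt{29}$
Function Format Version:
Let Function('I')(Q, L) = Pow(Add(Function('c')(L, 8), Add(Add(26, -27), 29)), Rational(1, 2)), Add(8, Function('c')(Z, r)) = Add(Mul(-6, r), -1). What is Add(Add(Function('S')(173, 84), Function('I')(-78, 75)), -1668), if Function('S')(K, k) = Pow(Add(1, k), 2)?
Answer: Add(5557, Mul(I, Pow(29, Rational(1, 2)))) ≈ Add(5557.0, Mul(5.3852, I))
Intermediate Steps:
Function('c')(Z, r) = Add(-9, Mul(-6, r)) (Function('c')(Z, r) = Add(-8, Add(Mul(-6, r), -1)) = Add(-8, Add(-1, Mul(-6, r))) = Add(-9, Mul(-6, r)))
Function('I')(Q, L) = Mul(I, Pow(29, Rational(1, 2))) (Function('I')(Q, L) = Pow(Add(Add(-9, Mul(-6, 8)), Add(Add(26, -27), 29)), Rational(1, 2)) = Pow(Add(Add(-9, -48), Add(-1, 29)), Rational(1, 2)) = Pow(Add(-57, 28), Rational(1, 2)) = Pow(-29, Rational(1, 2)) = Mul(I, Pow(29, Rational(1, 2))))
Add(Add(Function('S')(173, 84), Function('I')(-78, 75)), -1668) = Add(Add(Pow(Add(1, 84), 2), Mul(I, Pow(29, Rational(1, 2)))), -1668) = Add(Add(Pow(85, 2), Mul(I, Pow(29, Rational(1, 2)))), -1668) = Add(Add(7225, Mul(I, Pow(29, Rational(1, 2)))), -1668) = Add(5557, Mul(I, Pow(29, Rational(1, 2))))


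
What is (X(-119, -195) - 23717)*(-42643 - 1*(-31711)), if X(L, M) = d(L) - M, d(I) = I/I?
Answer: 257131572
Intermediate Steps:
d(I) = 1
X(L, M) = 1 - M
(X(-119, -195) - 23717)*(-42643 - 1*(-31711)) = ((1 - 1*(-195)) - 23717)*(-42643 - 1*(-31711)) = ((1 + 195) - 23717)*(-42643 + 31711) = (196 - 23717)*(-10932) = -23521*(-10932) = 257131572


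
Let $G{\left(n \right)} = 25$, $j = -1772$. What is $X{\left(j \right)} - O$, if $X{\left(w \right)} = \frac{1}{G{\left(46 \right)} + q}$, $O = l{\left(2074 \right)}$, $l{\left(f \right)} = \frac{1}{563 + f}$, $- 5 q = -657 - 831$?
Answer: $\frac{11572}{4253481} \approx 0.0027206$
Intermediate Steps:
$q = \frac{1488}{5}$ ($q = - \frac{-657 - 831}{5} = \left(- \frac{1}{5}\right) \left(-1488\right) = \frac{1488}{5} \approx 297.6$)
$O = \frac{1}{2637}$ ($O = \frac{1}{563 + 2074} = \frac{1}{2637} \approx 0.00037922$)
$X{\left(w \right)} = \frac{5}{1613}$ ($X{\left(w \right)} = \frac{1}{25 + \frac{1488}{5}} = \frac{1}{\frac{1613}{5}} = \frac{5}{1613}$)
$X{\left(j \right)} - O = \frac{5}{1613} - \frac{1}{2637} = \frac{11572}{4253481}$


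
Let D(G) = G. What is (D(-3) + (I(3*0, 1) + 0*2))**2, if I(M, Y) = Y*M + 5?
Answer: 4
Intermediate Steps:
I(M, Y) = 5 + M*Y (I(M, Y) = M*Y + 5 = 5 + M*Y)
(D(-3) + (I(3*0, 1) + 0*2))**2 = (-3 + ((5 + (3*0)*1) + 0*2))**2 = (-3 + ((5 + 0*1) + 0))**2 = (-3 + ((5 + 0) + 0))**2 = (-3 + (5 + 0))**2 = (-3 + 5)**2 = 2**2 = 4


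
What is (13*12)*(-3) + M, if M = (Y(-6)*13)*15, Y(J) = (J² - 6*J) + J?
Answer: 12402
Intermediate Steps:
Y(J) = J² - 5*J
M = 12870 (M = (-6*(-5 - 6)*13)*15 = (-6*(-11)*13)*15 = (66*13)*15 = 858*15 = 12870)
(13*12)*(-3) + M = (13*12)*(-3) + 12870 = 156*(-3) + 12870 = -468 + 12870 = 12402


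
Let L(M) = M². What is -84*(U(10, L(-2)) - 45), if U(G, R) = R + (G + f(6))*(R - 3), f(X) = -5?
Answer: 3024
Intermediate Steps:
U(G, R) = R + (-5 + G)*(-3 + R) (U(G, R) = R + (G - 5)*(R - 3) = R + (-5 + G)*(-3 + R))
-84*(U(10, L(-2)) - 45) = -84*((15 - 4*(-2)² - 3*10 + 10*(-2)²) - 45) = -84*((15 - 4*4 - 30 + 10*4) - 45) = -84*((15 - 16 - 30 + 40) - 45) = -84*(9 - 45) = -84*(-36) = 3024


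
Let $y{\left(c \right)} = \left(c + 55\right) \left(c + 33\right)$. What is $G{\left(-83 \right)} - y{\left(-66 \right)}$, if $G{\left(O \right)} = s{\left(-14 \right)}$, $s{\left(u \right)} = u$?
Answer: $-377$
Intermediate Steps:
$G{\left(O \right)} = -14$
$y{\left(c \right)} = \left(33 + c\right) \left(55 + c\right)$ ($y{\left(c \right)} = \left(55 + c\right) \left(33 + c\right) = \left(33 + c\right) \left(55 + c\right)$)
$G{\left(-83 \right)} - y{\left(-66 \right)} = -14 - \left(1815 + \left(-66\right)^{2} + 88 \left(-66\right)\right) = -14 - \left(1815 + 4356 - 5808\right) = -14 - 363 = -377$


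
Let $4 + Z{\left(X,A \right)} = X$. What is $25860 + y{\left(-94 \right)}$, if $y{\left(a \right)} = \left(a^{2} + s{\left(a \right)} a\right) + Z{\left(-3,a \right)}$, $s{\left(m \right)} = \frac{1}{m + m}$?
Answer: $\frac{69379}{2} \approx 34690.0$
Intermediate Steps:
$s{\left(m \right)} = \frac{1}{2 m}$
$Z{\left(X,A \right)} = -4 + X$
$y{\left(a \right)} = - \frac{13}{2} + a^{2}$ ($y{\left(a \right)} = \left(a^{2} + \frac{1}{2 a} a\right) - 7 = \left(a^{2} + \frac{1}{2}\right) - 7 = \left(\frac{1}{2} + a^{2}\right) - 7 = - \frac{13}{2} + a^{2}$)
$25860 + y{\left(-94 \right)} = 25860 - \left(\frac{13}{2} - \left(-94\right)^{2}\right) = 25860 + \left(- \frac{13}{2} + 8836\right) = 25860 + \frac{17659}{2} = \frac{69379}{2}$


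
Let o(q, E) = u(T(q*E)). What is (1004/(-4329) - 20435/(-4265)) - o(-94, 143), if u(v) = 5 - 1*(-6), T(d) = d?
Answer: -23782796/3692637 ≈ -6.4406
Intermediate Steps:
u(v) = 11 (u(v) = 5 + 6 = 11)
o(q, E) = 11
(1004/(-4329) - 20435/(-4265)) - o(-94, 143) = (1004/(-4329) - 20435/(-4265)) - 1*11 = (1004*(-1/4329) - 20435*(-1/4265)) - 11 = (-1004/4329 + 4087/853) - 11 = 16836211/3692637 - 11 = -23782796/3692637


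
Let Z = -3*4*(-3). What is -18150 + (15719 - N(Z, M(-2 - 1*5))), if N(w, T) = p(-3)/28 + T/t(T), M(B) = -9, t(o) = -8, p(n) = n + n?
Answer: -136187/56 ≈ -2431.9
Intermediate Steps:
p(n) = 2*n
Z = 36 (Z = -12*(-3) = 36)
N(w, T) = -3/14 - T/8 (N(w, T) = (2*(-3))/28 + T/(-8) = -6*1/28 + T*(-⅛) = -3/14 - T/8)
-18150 + (15719 - N(Z, M(-2 - 1*5))) = -18150 + (15719 - (-3/14 - ⅛*(-9))) = -18150 + (15719 - (-3/14 + 9/8)) = -18150 + (15719 - 1*51/56) = -18150 + (15719 - 51/56) = -18150 + 880213/56 = -136187/56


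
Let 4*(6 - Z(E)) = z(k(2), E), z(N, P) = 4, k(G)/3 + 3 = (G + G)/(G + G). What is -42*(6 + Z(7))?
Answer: -462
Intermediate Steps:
k(G) = -6 (k(G) = -9 + 3*((G + G)/(G + G)) = -9 + 3*((2*G)/((2*G))) = -9 + 3*((2*G)*(1/(2*G))) = -9 + 3*1 = -9 + 3 = -6)
Z(E) = 5 (Z(E) = 6 - 1/4*4 = 6 - 1 = 5)
-42*(6 + Z(7)) = -42*(6 + 5) = -42*11 = -462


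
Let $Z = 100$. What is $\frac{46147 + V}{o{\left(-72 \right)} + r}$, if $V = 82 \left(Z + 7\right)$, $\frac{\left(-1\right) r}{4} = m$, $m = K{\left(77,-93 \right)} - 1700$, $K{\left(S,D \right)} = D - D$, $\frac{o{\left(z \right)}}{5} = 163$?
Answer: $\frac{54921}{7615} \approx 7.2122$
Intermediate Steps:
$o{\left(z \right)} = 815$ ($o{\left(z \right)} = 5 \cdot 163 = 815$)
$K{\left(S,D \right)} = 0$
$m = -1700$ ($m = 0 - 1700 = -1700$)
$r = 6800$ ($r = \left(-4\right) \left(-1700\right) = 6800$)
$V = 8774$ ($V = 82 \left(100 + 7\right) = 82 \cdot 107 = 8774$)
$\frac{46147 + V}{o{\left(-72 \right)} + r} = \frac{46147 + 8774}{815 + 6800} = \frac{54921}{7615}$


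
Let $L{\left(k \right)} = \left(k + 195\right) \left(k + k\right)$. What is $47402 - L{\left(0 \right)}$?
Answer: $47402$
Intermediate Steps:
$L{\left(k \right)} = 2 k \left(195 + k\right)$ ($L{\left(k \right)} = \left(195 + k\right) 2 k = 2 k \left(195 + k\right)$)
$47402 - L{\left(0 \right)} = 47402 - 2 \cdot 0 \left(195 + 0\right) = 47402 - 2 \cdot 0 \cdot 195 = 47402 - 0 = 47402 + 0 = 47402$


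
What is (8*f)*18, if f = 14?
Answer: 2016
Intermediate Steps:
(8*f)*18 = (8*14)*18 = 112*18 = 2016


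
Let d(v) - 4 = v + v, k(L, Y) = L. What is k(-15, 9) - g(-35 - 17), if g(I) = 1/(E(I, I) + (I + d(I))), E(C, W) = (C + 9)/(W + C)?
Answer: -236371/15765 ≈ -14.993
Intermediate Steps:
E(C, W) = (9 + C)/(C + W)
d(v) = 4 + 2*v (d(v) = 4 + (v + v) = 4 + 2*v)
g(I) = 1/(4 + 3*I + (9 + I)/(2*I)) (g(I) = 1/((9 + I)/(I + I) + (I + (4 + 2*I))) = 1/((9 + I)/((2*I)) + (4 + 3*I)) = 1/((1/(2*I))*(9 + I) + (4 + 3*I)) = 1/((9 + I)/(2*I) + (4 + 3*I)) = 1/(4 + 3*I + (9 + I)/(2*I)))
k(-15, 9) - g(-35 - 17) = -15 - 2*(-35 - 17)/(3*(3 + 2*(-35 - 17)² + 3*(-35 - 17))) = -15 - 2*(-52)/(3*(3 + 2*(-52)² + 3*(-52))) = -15 - 2*(-52)/(3*(3 + 2*2704 - 156)) = -15 - 2*(-52)/(3*(3 + 5408 - 156)) = -15 - 2*(-52)/(3*5255) = -15 - 1*(-104/15765) = -15 + 104/15765 = -236371/15765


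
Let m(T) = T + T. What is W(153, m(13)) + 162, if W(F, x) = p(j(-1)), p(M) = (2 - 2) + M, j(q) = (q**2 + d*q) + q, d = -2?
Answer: 164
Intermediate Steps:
m(T) = 2*T
j(q) = q**2 - q (j(q) = (q**2 - 2*q) + q = q**2 - q)
p(M) = M (p(M) = 0 + M = M)
W(F, x) = 2 (W(F, x) = -(-1 - 1) = -1*(-2) = 2)
W(153, m(13)) + 162 = 2 + 162 = 164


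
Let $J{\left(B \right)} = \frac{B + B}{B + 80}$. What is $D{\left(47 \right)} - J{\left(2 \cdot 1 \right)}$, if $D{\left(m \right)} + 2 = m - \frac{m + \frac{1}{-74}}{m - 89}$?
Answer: $\frac{1956867}{42476} \approx 46.07$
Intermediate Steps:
$J{\left(B \right)} = \frac{2 B}{80 + B}$
$D{\left(m \right)} = -2 + m - \frac{- \frac{1}{74} + m}{-89 + m}$ ($D{\left(m \right)} = -2 + \left(m - \frac{m + \frac{1}{-74}}{m - 89}\right) = -2 + \left(m - \frac{m - \frac{1}{74}}{-89 + m}\right) = -2 + \left(m - \frac{- \frac{1}{74} + m}{-89 + m}\right) = -2 + m - \frac{- \frac{1}{74} + m}{-89 + m}$)
$D{\left(47 \right)} - J{\left(2 \cdot 1 \right)} = \frac{\frac{13173}{74} + 47^{2} - 4324}{-89 + 47} - \frac{2 \cdot 2 \cdot 1}{80 + 2 \cdot 1} = \frac{\frac{13173}{74} + 2209 - 4324}{-42} - 2 \cdot 2 \frac{1}{80 + 2} = \left(- \frac{1}{42}\right) \left(- \frac{143337}{74}\right) - 2 \cdot 2 \cdot \frac{1}{82} = \frac{47779}{1036} - 2 \cdot 2 \cdot \frac{1}{82} = \frac{47779}{1036} - \frac{2}{41} = \frac{1956867}{42476}$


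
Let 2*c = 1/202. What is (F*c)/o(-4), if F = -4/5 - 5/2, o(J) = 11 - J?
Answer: -11/20200 ≈ -0.00054455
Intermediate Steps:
c = 1/404 (c = (1/2)/202 = (1/2)*(1/202) = 1/404 ≈ 0.0024752)
F = -33/10 (F = -4*1/5 - 5*1/2 = -4/5 - 5/2 = -33/10 ≈ -3.3000)
(F*c)/o(-4) = (-33/10*1/404)/(11 - 1*(-4)) = -33/4040/(11 + 4) = -33/4040/15 = (1/15)*(-33/4040) = -11/20200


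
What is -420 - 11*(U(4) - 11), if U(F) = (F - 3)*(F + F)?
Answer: -387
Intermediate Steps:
U(F) = 2*F*(-3 + F) (U(F) = (-3 + F)*(2*F) = 2*F*(-3 + F))
-420 - 11*(U(4) - 11) = -420 - 11*(2*4*(-3 + 4) - 11) = -420 - 11*(2*4*1 - 11) = -420 - 11*(8 - 11) = -420 - 11*(-3) = -420 - 1*(-33) = -420 + 33 = -387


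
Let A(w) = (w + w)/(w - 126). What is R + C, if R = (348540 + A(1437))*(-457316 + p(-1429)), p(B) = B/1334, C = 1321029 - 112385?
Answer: -46459737284039861/291479 ≈ -1.5939e+11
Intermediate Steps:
C = 1208644
p(B) = B/1334 (p(B) = B*(1/1334) = B/1334)
A(w) = 2*w/(-126 + w) (A(w) = (2*w)/(-126 + w) = 2*w/(-126 + w))
R = -46460089578384337/291479 (R = (348540 + 2*1437/(-126 + 1437))*(-457316 + (1/1334)*(-1429)) = (348540 + 2*1437/1311)*(-457316 - 1429/1334) = (348540 + 2*1437*(1/1311))*(-610060973/1334) = (348540 + 958/437)*(-610060973/1334) = (152312938/437)*(-610060973/1334) = -46460089578384337/291479 ≈ -1.5939e+11)
R + C = -46460089578384337/291479 + 1208644 = -46459737284039861/291479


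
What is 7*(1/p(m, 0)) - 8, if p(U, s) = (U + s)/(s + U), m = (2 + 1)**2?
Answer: -1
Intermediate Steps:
m = 9 (m = 3**2 = 9)
p(U, s) = 1 (p(U, s) = (U + s)/(U + s) = 1)
7*(1/p(m, 0)) - 8 = 7*(1/1) - 8 = 7*(1*1) - 8 = 7*1 - 8 = 7 - 8 = -1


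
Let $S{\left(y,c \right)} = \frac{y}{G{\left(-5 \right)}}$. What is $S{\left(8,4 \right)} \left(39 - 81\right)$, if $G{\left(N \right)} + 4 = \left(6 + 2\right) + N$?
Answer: $336$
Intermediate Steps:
$G{\left(N \right)} = 4 + N$ ($G{\left(N \right)} = -4 + \left(\left(6 + 2\right) + N\right) = -4 + \left(8 + N\right) = 4 + N$)
$S{\left(y,c \right)} = - y$ ($S{\left(y,c \right)} = \frac{y}{4 - 5} = \frac{y}{-1} = y \left(-1\right) = - y$)
$S{\left(8,4 \right)} \left(39 - 81\right) = \left(-1\right) 8 \left(39 - 81\right) = \left(-8\right) \left(-42\right) = 336$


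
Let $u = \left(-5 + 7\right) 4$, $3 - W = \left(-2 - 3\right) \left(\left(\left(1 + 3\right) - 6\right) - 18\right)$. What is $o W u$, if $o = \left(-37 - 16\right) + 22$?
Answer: $24056$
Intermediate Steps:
$o = -31$ ($o = -53 + 22 = -31$)
$W = -97$ ($W = 3 - \left(-2 - 3\right) \left(\left(\left(1 + 3\right) - 6\right) - 18\right) = 3 - - 5 \left(\left(4 - 6\right) - 18\right) = 3 - - 5 \left(-2 - 18\right) = 3 - \left(-5\right) \left(-20\right) = 3 - 100 = -97$)
$u = 8$ ($u = 2 \cdot 4 = 8$)
$o W u = \left(-31\right) \left(-97\right) 8 = 3007 \cdot 8 = 24056$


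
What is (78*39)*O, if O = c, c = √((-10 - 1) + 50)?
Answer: 3042*√39 ≈ 18997.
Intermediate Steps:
c = √39 (c = √(-11 + 50) = √39 ≈ 6.2450)
O = √39 ≈ 6.2450
(78*39)*O = (78*39)*√39 = 3042*√39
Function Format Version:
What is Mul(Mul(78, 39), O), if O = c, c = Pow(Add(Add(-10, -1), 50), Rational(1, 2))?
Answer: Mul(3042, Pow(39, Rational(1, 2))) ≈ 18997.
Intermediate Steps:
c = Pow(39, Rational(1, 2)) (c = Pow(Add(-11, 50), Rational(1, 2)) = Pow(39, Rational(1, 2)) ≈ 6.2450)
O = Pow(39, Rational(1, 2)) ≈ 6.2450
Mul(Mul(78, 39), O) = Mul(Mul(78, 39), Pow(39, Rational(1, 2))) = Mul(3042, Pow(39, Rational(1, 2)))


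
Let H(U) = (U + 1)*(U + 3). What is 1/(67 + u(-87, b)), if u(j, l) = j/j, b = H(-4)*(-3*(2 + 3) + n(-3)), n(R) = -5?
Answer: 1/68 ≈ 0.014706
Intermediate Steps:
H(U) = (1 + U)*(3 + U)
b = -60 (b = (3 + (-4)² + 4*(-4))*(-3*(2 + 3) - 5) = (3 + 16 - 16)*(-3*5 - 5) = 3*(-15 - 5) = 3*(-20) = -60)
u(j, l) = 1
1/(67 + u(-87, b)) = 1/(67 + 1) = 1/68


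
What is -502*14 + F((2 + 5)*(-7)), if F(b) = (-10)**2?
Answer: -6928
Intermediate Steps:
F(b) = 100
-502*14 + F((2 + 5)*(-7)) = -502*14 + 100 = -7028 + 100 = -6928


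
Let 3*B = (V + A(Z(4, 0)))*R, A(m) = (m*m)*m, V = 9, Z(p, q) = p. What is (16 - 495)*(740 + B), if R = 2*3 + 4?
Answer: -1413050/3 ≈ -4.7102e+5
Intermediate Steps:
A(m) = m³ (A(m) = m²*m = m³)
R = 10 (R = 6 + 4 = 10)
B = 730/3 (B = ((9 + 4³)*10)/3 = ((9 + 64)*10)/3 = (73*10)/3 = (⅓)*730 = 730/3 ≈ 243.33)
(16 - 495)*(740 + B) = (16 - 495)*(740 + 730/3) = -479*2950/3 = -1413050/3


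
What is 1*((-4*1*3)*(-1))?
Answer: 12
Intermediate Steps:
1*((-4*1*3)*(-1)) = 1*(-4*3*(-1)) = 1*(-12*(-1)) = 1*12 = 12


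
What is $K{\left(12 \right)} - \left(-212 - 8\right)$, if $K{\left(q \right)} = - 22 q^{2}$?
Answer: $-2948$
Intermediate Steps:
$K{\left(12 \right)} - \left(-212 - 8\right) = - 22 \cdot 12^{2} - \left(-212 - 8\right) = \left(-22\right) 144 - -220 = -3168 + 220 = -2948$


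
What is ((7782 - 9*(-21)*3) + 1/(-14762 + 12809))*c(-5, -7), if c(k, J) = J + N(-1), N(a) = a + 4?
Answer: -65222384/1953 ≈ -33396.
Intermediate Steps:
N(a) = 4 + a
c(k, J) = 3 + J (c(k, J) = J + (4 - 1) = J + 3 = 3 + J)
((7782 - 9*(-21)*3) + 1/(-14762 + 12809))*c(-5, -7) = ((7782 - 9*(-21)*3) + 1/(-14762 + 12809))*(3 - 7) = ((7782 + 189*3) + 1/(-1953))*(-4) = ((7782 + 567) - 1/1953)*(-4) = (8349 - 1/1953)*(-4) = (16305596/1953)*(-4) = -65222384/1953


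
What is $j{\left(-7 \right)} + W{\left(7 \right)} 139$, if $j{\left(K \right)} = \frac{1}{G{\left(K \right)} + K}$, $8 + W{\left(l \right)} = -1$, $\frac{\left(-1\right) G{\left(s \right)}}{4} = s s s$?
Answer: $- \frac{1707614}{1365} \approx -1251.0$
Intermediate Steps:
$G{\left(s \right)} = - 4 s^{3}$ ($G{\left(s \right)} = - 4 s s s = - 4 s^{2} s = - 4 s^{3}$)
$W{\left(l \right)} = -9$ ($W{\left(l \right)} = -8 - 1 = -9$)
$j{\left(K \right)} = \frac{1}{K - 4 K^{3}}$ ($j{\left(K \right)} = \frac{1}{- 4 K^{3} + K} = \frac{1}{K - 4 K^{3}}$)
$j{\left(-7 \right)} + W{\left(7 \right)} 139 = - \frac{1}{\left(-1\right) \left(-7\right) + 4 \left(-7\right)^{3}} - 1251 = - \frac{1}{7 + 4 \left(-343\right)} - 1251 = - \frac{1}{7 - 1372} - 1251 = - \frac{1}{-1365} - 1251 = \left(-1\right) \left(- \frac{1}{1365}\right) - 1251 = \frac{1}{1365} - 1251 = - \frac{1707614}{1365}$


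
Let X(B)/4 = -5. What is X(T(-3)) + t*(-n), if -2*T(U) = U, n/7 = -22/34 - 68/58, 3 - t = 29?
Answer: -173114/493 ≈ -351.14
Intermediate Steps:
t = -26 (t = 3 - 1*29 = 3 - 29 = -26)
n = -6279/493 (n = 7*(-22/34 - 68/58) = 7*(-22*1/34 - 68*1/58) = 7*(-11/17 - 34/29) = 7*(-897/493) = -6279/493 ≈ -12.736)
T(U) = -U/2
X(B) = -20 (X(B) = 4*(-5) = -20)
X(T(-3)) + t*(-n) = -20 - (-26)*(-6279)/493 = -20 - 26*6279/493 = -20 - 163254/493 = -173114/493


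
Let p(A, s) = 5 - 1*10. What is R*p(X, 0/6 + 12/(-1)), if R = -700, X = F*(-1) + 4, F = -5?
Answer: 3500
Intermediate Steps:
X = 9 (X = -5*(-1) + 4 = 5 + 4 = 9)
p(A, s) = -5 (p(A, s) = 5 - 10 = -5)
R*p(X, 0/6 + 12/(-1)) = -700*(-5) = 3500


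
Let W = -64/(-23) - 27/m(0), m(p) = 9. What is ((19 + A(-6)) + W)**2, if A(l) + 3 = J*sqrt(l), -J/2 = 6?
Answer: -325287/529 - 8712*I*sqrt(6)/23 ≈ -614.91 - 927.82*I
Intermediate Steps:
J = -12 (J = -2*6 = -12)
A(l) = -3 - 12*sqrt(l)
W = -5/23 (W = -64/(-23) - 27/9 = -64*(-1/23) - 27*1/9 = 64/23 - 3 = -5/23 ≈ -0.21739)
((19 + A(-6)) + W)**2 = ((19 + (-3 - 12*I*sqrt(6))) - 5/23)**2 = ((16 - 12*I*sqrt(6)) - 5/23)**2 = (363/23 - 12*I*sqrt(6))**2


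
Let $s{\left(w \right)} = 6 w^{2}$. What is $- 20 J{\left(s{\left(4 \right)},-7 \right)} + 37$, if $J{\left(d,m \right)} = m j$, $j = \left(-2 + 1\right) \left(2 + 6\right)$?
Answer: $-1083$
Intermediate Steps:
$j = -8$ ($j = \left(-1\right) 8 = -8$)
$J{\left(d,m \right)} = - 8 m$ ($J{\left(d,m \right)} = m \left(-8\right) = - 8 m$)
$- 20 J{\left(s{\left(4 \right)},-7 \right)} + 37 = - 20 \left(\left(-8\right) \left(-7\right)\right) + 37 = \left(-20\right) 56 + 37 = -1120 + 37 = -1083$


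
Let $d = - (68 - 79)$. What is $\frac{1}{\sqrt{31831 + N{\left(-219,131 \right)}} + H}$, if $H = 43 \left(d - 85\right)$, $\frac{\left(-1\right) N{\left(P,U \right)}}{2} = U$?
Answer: $- \frac{3182}{10093555} - \frac{\sqrt{31569}}{10093555} \approx -0.00033285$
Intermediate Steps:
$N{\left(P,U \right)} = - 2 U$
$d = 11$ ($d = - (68 - 79) = \left(-1\right) \left(-11\right) = 11$)
$H = -3182$ ($H = 43 \left(11 - 85\right) = 43 \left(-74\right) = -3182$)
$\frac{1}{\sqrt{31831 + N{\left(-219,131 \right)}} + H} = \frac{1}{\sqrt{31831 - 262} - 3182} = \frac{1}{\sqrt{31569} - 3182} = \frac{1}{-3182 + \sqrt{31569}}$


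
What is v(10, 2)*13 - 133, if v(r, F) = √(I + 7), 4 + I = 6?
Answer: -94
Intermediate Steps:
I = 2 (I = -4 + 6 = 2)
v(r, F) = 3 (v(r, F) = √(2 + 7) = √9 = 3)
v(10, 2)*13 - 133 = 3*13 - 133 = 39 - 133 = -94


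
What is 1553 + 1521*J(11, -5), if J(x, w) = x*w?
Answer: -82102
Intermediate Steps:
J(x, w) = w*x
1553 + 1521*J(11, -5) = 1553 + 1521*(-5*11) = 1553 + 1521*(-55) = 1553 - 83655 = -82102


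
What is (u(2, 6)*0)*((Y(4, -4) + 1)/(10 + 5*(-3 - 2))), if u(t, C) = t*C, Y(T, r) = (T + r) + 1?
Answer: 0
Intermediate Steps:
Y(T, r) = 1 + T + r
u(t, C) = C*t
(u(2, 6)*0)*((Y(4, -4) + 1)/(10 + 5*(-3 - 2))) = ((6*2)*0)*(((1 + 4 - 4) + 1)/(10 + 5*(-3 - 2))) = (12*0)*((1 + 1)/(10 + 5*(-5))) = 0*(2/(10 - 25)) = 0*(2/(-15)) = 0*(2*(-1/15)) = 0*(-2/15) = 0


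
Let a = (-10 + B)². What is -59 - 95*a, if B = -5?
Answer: -21434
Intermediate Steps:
a = 225 (a = (-10 - 5)² = (-15)² = 225)
-59 - 95*a = -59 - 95*225 = -59 - 21375 = -21434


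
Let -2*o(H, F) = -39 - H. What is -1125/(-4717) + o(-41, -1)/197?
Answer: 216908/929249 ≈ 0.23342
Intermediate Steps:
o(H, F) = 39/2 + H/2 (o(H, F) = -(-39 - H)/2 = 39/2 + H/2)
-1125/(-4717) + o(-41, -1)/197 = -1125/(-4717) + (39/2 + (½)*(-41))/197 = -1125*(-1/4717) + (39/2 - 41/2)*(1/197) = 1125/4717 - 1*1/197 = 1125/4717 - 1/197 = 216908/929249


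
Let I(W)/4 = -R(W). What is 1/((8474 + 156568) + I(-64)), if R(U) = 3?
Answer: 1/165030 ≈ 6.0595e-6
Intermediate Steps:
I(W) = -12 (I(W) = 4*(-1*3) = 4*(-3) = -12)
1/((8474 + 156568) + I(-64)) = 1/((8474 + 156568) - 12) = 1/(165042 - 12) = 1/165030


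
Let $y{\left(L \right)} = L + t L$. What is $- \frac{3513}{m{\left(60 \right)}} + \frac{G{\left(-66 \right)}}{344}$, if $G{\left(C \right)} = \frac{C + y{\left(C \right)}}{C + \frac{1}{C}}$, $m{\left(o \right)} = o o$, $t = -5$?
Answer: $- \frac{221348221}{224821200} \approx -0.98455$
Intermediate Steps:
$m{\left(o \right)} = o^{2}$
$y{\left(L \right)} = - 4 L$ ($y{\left(L \right)} = L - 5 L = - 4 L$)
$G{\left(C \right)} = - \frac{3 C}{C + \frac{1}{C}}$ ($G{\left(C \right)} = \frac{C - 4 C}{C + \frac{1}{C}} = \frac{\left(-3\right) C}{C + \frac{1}{C}} = - \frac{3 C}{C + \frac{1}{C}}$)
$- \frac{3513}{m{\left(60 \right)}} + \frac{G{\left(-66 \right)}}{344} = - \frac{3513}{60^{2}} + \frac{\left(-3\right) \left(-66\right)^{2} \frac{1}{1 + \left(-66\right)^{2}}}{344} = - \frac{3513}{3600} + \left(-3\right) 4356 \frac{1}{1 + 4356} \cdot \frac{1}{344} = \left(-3513\right) \frac{1}{3600} + \left(-3\right) 4356 \cdot \frac{1}{4357} \cdot \frac{1}{344} = - \frac{1171}{1200} + \left(-3\right) 4356 \cdot \frac{1}{4357} \cdot \frac{1}{344} = - \frac{1171}{1200} - \frac{3267}{374702} = - \frac{221348221}{224821200}$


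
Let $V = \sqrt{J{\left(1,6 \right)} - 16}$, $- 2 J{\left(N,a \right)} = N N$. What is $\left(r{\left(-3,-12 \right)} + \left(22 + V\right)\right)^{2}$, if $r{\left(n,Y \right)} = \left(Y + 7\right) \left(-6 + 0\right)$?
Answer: $\frac{\left(104 + i \sqrt{66}\right)^{2}}{4} \approx 2687.5 + 422.45 i$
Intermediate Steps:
$J{\left(N,a \right)} = - \frac{N^{2}}{2}$ ($J{\left(N,a \right)} = - \frac{N N}{2} = - \frac{N^{2}}{2}$)
$r{\left(n,Y \right)} = -42 - 6 Y$ ($r{\left(n,Y \right)} = \left(7 + Y\right) \left(-6\right) = -42 - 6 Y$)
$V = \frac{i \sqrt{66}}{2}$ ($V = \sqrt{- \frac{1^{2}}{2} - 16} = \sqrt{\left(- \frac{1}{2}\right) 1 - 16} = \sqrt{- \frac{1}{2} - 16} = \sqrt{- \frac{33}{2}} = \frac{i \sqrt{66}}{2} \approx 4.062 i$)
$\left(r{\left(-3,-12 \right)} + \left(22 + V\right)\right)^{2} = \left(\left(-42 - -72\right) + \left(22 + \frac{i \sqrt{66}}{2}\right)\right)^{2} = \left(\left(-42 + 72\right) + \left(22 + \frac{i \sqrt{66}}{2}\right)\right)^{2} = \left(30 + \left(22 + \frac{i \sqrt{66}}{2}\right)\right)^{2} = \left(52 + \frac{i \sqrt{66}}{2}\right)^{2}$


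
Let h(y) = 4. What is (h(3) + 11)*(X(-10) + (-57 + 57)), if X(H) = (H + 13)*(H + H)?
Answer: -900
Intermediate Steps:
X(H) = 2*H*(13 + H) (X(H) = (13 + H)*(2*H) = 2*H*(13 + H))
(h(3) + 11)*(X(-10) + (-57 + 57)) = (4 + 11)*(2*(-10)*(13 - 10) + (-57 + 57)) = 15*(2*(-10)*3 + 0) = 15*(-60 + 0) = 15*(-60) = -900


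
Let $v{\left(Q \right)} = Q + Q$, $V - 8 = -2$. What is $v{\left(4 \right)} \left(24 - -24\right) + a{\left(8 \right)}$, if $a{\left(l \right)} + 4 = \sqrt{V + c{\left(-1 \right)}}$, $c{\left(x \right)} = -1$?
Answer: $380 + \sqrt{5} \approx 382.24$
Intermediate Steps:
$V = 6$ ($V = 8 - 2 = 6$)
$v{\left(Q \right)} = 2 Q$
$a{\left(l \right)} = -4 + \sqrt{5}$ ($a{\left(l \right)} = -4 + \sqrt{6 - 1} = -4 + \sqrt{5}$)
$v{\left(4 \right)} \left(24 - -24\right) + a{\left(8 \right)} = 2 \cdot 4 \left(24 - -24\right) - \left(4 - \sqrt{5}\right) = 8 \left(24 + 24\right) - \left(4 - \sqrt{5}\right) = 8 \cdot 48 - \left(4 - \sqrt{5}\right) = 384 - \left(4 - \sqrt{5}\right) = 380 + \sqrt{5}$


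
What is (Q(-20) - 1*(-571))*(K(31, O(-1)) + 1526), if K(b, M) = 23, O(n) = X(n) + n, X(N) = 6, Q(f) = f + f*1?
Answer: 822519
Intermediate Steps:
Q(f) = 2*f (Q(f) = f + f = 2*f)
O(n) = 6 + n
(Q(-20) - 1*(-571))*(K(31, O(-1)) + 1526) = (2*(-20) - 1*(-571))*(23 + 1526) = (-40 + 571)*1549 = 531*1549 = 822519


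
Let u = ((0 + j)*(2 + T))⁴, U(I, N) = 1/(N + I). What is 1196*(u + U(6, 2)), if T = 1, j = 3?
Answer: 15694211/2 ≈ 7.8471e+6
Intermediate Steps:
U(I, N) = 1/(I + N)
u = 6561 (u = ((0 + 3)*(2 + 1))⁴ = (3*3)⁴ = 9⁴ = 6561)
1196*(u + U(6, 2)) = 1196*(6561 + 1/(6 + 2)) = 1196*(6561 + 1/8) = 1196*(6561 + ⅛) = 1196*(52489/8) = 15694211/2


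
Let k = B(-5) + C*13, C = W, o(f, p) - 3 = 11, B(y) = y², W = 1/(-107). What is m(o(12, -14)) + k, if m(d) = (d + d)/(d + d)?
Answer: 2769/107 ≈ 25.879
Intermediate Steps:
W = -1/107 ≈ -0.0093458
o(f, p) = 14 (o(f, p) = 3 + 11 = 14)
C = -1/107 ≈ -0.0093458
m(d) = 1 (m(d) = (2*d)/((2*d)) = (2*d)*(1/(2*d)) = 1)
k = 2662/107 (k = (-5)² - 1/107*13 = 25 - 13/107 = 2662/107 ≈ 24.879)
m(o(12, -14)) + k = 1 + 2662/107 = 2769/107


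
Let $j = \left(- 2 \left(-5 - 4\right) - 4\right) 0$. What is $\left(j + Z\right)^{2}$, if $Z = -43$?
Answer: $1849$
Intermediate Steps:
$j = 0$ ($j = \left(\left(-2\right) \left(-9\right) - 4\right) 0 = \left(18 - 4\right) 0 = 14 \cdot 0 = 0$)
$\left(j + Z\right)^{2} = \left(0 - 43\right)^{2} = \left(-43\right)^{2} = 1849$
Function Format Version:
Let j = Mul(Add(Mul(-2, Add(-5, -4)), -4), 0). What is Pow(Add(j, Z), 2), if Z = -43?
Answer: 1849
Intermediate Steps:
j = 0 (j = Mul(Add(Mul(-2, -9), -4), 0) = Mul(Add(18, -4), 0) = Mul(14, 0) = 0)
Pow(Add(j, Z), 2) = Pow(Add(0, -43), 2) = Pow(-43, 2) = 1849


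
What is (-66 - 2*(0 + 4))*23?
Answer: -1702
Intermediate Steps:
(-66 - 2*(0 + 4))*23 = (-66 - 2*4)*23 = (-66 - 8)*23 = -74*23 = -1702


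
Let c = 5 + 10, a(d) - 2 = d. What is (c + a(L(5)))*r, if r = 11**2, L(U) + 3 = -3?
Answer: 1331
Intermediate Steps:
L(U) = -6 (L(U) = -3 - 3 = -6)
a(d) = 2 + d
c = 15
r = 121
(c + a(L(5)))*r = (15 + (2 - 6))*121 = (15 - 4)*121 = 11*121 = 1331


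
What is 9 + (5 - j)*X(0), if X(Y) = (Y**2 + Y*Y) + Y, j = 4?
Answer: 9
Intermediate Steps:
X(Y) = Y + 2*Y**2 (X(Y) = (Y**2 + Y**2) + Y = 2*Y**2 + Y = Y + 2*Y**2)
9 + (5 - j)*X(0) = 9 + (5 - 1*4)*(0*(1 + 2*0)) = 9 + (5 - 4)*(0*(1 + 0)) = 9 + 1*(0*1) = 9 + 1*0 = 9 + 0 = 9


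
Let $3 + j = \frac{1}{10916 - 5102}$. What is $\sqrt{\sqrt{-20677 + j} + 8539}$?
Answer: $\frac{\sqrt{32071151916 + 1938 i \sqrt{77670853274}}}{1938} \approx 92.41 + 0.77808 i$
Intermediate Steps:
$j = - \frac{17441}{5814}$ ($j = -3 + \frac{1}{10916 - 5102} = -3 + \frac{1}{5814} = - \frac{17441}{5814} \approx -2.9998$)
$\sqrt{\sqrt{-20677 + j} + 8539} = \sqrt{\sqrt{-20677 - \frac{17441}{5814}} + 8539} = \sqrt{\sqrt{- \frac{120233519}{5814}} + 8539} = \sqrt{\frac{i \sqrt{77670853274}}{1938} + 8539} = \sqrt{8539 + \frac{i \sqrt{77670853274}}{1938}}$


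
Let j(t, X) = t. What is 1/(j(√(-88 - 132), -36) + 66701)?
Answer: 66701/4449023621 - 2*I*√55/4449023621 ≈ 1.4992e-5 - 3.3339e-9*I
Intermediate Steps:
1/(j(√(-88 - 132), -36) + 66701) = 1/(√(-88 - 132) + 66701) = 1/(√(-220) + 66701) = 1/(2*I*√55 + 66701) = 1/(66701 + 2*I*√55)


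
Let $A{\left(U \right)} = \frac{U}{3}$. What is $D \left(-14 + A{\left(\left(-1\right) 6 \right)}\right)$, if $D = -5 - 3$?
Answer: $128$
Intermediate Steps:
$D = -8$ ($D = -5 - 3 = -8$)
$A{\left(U \right)} = \frac{U}{3}$ ($A{\left(U \right)} = U \frac{1}{3} = \frac{U}{3}$)
$D \left(-14 + A{\left(\left(-1\right) 6 \right)}\right) = - 8 \left(-14 + \frac{\left(-1\right) 6}{3}\right) = - 8 \left(-14 + \frac{1}{3} \left(-6\right)\right) = - 8 \left(-14 - 2\right) = \left(-8\right) \left(-16\right) = 128$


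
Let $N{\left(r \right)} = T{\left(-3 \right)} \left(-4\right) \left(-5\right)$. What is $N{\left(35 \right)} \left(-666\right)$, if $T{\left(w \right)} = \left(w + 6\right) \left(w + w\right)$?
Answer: $239760$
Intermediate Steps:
$T{\left(w \right)} = 2 w \left(6 + w\right)$ ($T{\left(w \right)} = \left(6 + w\right) 2 w = 2 w \left(6 + w\right)$)
$N{\left(r \right)} = -360$ ($N{\left(r \right)} = 2 \left(-3\right) \left(6 - 3\right) \left(-4\right) \left(-5\right) = 2 \left(-3\right) 3 \left(-4\right) \left(-5\right) = \left(-18\right) \left(-4\right) \left(-5\right) = 72 \left(-5\right) = -360$)
$N{\left(35 \right)} \left(-666\right) = \left(-360\right) \left(-666\right) = 239760$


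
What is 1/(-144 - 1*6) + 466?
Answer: 69899/150 ≈ 465.99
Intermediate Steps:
1/(-144 - 1*6) + 466 = 1/(-144 - 6) + 466 = 1/(-150) + 466 = -1/150 + 466 = 69899/150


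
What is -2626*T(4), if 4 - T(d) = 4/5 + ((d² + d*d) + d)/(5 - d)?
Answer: 430664/5 ≈ 86133.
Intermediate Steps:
T(d) = 16/5 - (d + 2*d²)/(5 - d) (T(d) = 4 - (4/5 + ((d² + d*d) + d)/(5 - d)) = 4 - (4*(⅕) + ((d² + d²) + d)/(5 - d)) = 4 - (⅘ + (2*d² + d)/(5 - d)) = 4 - (⅘ + (d + 2*d²)/(5 - d)) = 4 + (-⅘ - (d + 2*d²)/(5 - d)) = 16/5 - (d + 2*d²)/(5 - d))
-2626*T(4) = -2626*(-80 + 10*4² + 21*4)/(5*(-5 + 4)) = -2626*(-80 + 10*16 + 84)/(5*(-1)) = -2626*(-1)*(-80 + 160 + 84)/5 = -2626*(-1)*164/5 = -2626*(-164/5) = 430664/5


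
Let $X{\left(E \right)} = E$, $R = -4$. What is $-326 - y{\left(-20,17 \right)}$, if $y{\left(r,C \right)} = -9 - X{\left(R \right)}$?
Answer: $-321$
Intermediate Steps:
$y{\left(r,C \right)} = -5$ ($y{\left(r,C \right)} = -9 - -4 = -9 + 4 = -5$)
$-326 - y{\left(-20,17 \right)} = -326 - -5 = -326 + 5 = -321$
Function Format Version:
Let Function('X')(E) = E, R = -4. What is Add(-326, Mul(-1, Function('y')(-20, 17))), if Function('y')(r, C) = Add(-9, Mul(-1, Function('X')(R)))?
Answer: -321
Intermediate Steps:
Function('y')(r, C) = -5 (Function('y')(r, C) = Add(-9, Mul(-1, -4)) = Add(-9, 4) = -5)
Add(-326, Mul(-1, Function('y')(-20, 17))) = Add(-326, Mul(-1, -5)) = Add(-326, 5) = -321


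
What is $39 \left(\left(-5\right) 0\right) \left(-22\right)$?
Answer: $0$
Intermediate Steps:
$39 \left(\left(-5\right) 0\right) \left(-22\right) = 39 \cdot 0 \left(-22\right) = 0 \left(-22\right) = 0$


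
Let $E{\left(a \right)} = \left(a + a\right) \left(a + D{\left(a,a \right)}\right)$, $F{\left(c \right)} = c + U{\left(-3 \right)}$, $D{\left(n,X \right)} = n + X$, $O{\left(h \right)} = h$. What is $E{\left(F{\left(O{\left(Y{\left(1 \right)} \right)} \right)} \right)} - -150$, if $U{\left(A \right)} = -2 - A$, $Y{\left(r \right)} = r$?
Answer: $174$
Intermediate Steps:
$D{\left(n,X \right)} = X + n$
$F{\left(c \right)} = 1 + c$ ($F{\left(c \right)} = c - -1 = c + \left(-2 + 3\right) = c + 1 = 1 + c$)
$E{\left(a \right)} = 6 a^{2}$ ($E{\left(a \right)} = \left(a + a\right) \left(a + \left(a + a\right)\right) = 2 a \left(a + 2 a\right) = 2 a 3 a = 6 a^{2}$)
$E{\left(F{\left(O{\left(Y{\left(1 \right)} \right)} \right)} \right)} - -150 = 6 \left(1 + 1\right)^{2} - -150 = 6 \cdot 2^{2} + 150 = 6 \cdot 4 + 150 = 24 + 150 = 174$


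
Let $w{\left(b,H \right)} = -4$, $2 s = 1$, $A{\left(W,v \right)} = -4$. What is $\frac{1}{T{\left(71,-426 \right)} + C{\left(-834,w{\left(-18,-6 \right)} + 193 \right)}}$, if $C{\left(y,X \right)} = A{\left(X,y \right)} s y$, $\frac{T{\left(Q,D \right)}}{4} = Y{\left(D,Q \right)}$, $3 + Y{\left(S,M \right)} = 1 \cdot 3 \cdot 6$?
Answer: $\frac{1}{1728} \approx 0.0005787$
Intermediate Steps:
$Y{\left(S,M \right)} = 15$ ($Y{\left(S,M \right)} = -3 + 1 \cdot 3 \cdot 6 = -3 + 3 \cdot 6 = -3 + 18 = 15$)
$T{\left(Q,D \right)} = 60$ ($T{\left(Q,D \right)} = 4 \cdot 15 = 60$)
$s = \frac{1}{2}$ ($s = \frac{1}{2} \cdot 1 = \frac{1}{2} \approx 0.5$)
$C{\left(y,X \right)} = - 2 y$ ($C{\left(y,X \right)} = \left(-4\right) \frac{1}{2} y = - 2 y$)
$\frac{1}{T{\left(71,-426 \right)} + C{\left(-834,w{\left(-18,-6 \right)} + 193 \right)}} = \frac{1}{60 - -1668} = \frac{1}{60 + 1668} = \frac{1}{1728}$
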